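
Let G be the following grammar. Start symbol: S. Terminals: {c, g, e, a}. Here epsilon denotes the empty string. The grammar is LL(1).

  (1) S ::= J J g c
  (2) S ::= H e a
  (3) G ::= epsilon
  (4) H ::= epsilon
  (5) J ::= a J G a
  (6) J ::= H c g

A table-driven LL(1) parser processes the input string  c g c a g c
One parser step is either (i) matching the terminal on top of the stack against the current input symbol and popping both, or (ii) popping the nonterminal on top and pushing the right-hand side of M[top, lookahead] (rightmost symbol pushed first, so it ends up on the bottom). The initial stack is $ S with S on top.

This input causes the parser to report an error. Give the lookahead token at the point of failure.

step 1: stack=$ S  input=c g c a g c $  — expand S ::= J J g c
step 2: stack=$ c g J J  input=c g c a g c $  — expand J ::= H c g
step 3: stack=$ c g J g c H  input=c g c a g c $  — expand H ::= epsilon
step 4: stack=$ c g J g c  input=c g c a g c $  — match c
step 5: stack=$ c g J g  input=g c a g c $  — match g
step 6: stack=$ c g J  input=c a g c $  — expand J ::= H c g
step 7: stack=$ c g g c H  input=c a g c $  — expand H ::= epsilon
step 8: stack=$ c g g c  input=c a g c $  — match c
step 9: stack=$ c g g  input=a g c $  — error: top is terminal g but lookahead is a

a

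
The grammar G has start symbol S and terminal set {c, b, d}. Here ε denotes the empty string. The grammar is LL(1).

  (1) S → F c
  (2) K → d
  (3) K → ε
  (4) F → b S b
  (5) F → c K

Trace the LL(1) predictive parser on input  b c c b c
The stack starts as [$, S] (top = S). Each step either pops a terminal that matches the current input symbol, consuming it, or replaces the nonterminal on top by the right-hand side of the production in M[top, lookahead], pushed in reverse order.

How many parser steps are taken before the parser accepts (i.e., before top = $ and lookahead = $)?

10

step 1: stack=$ S  input=b c c b c $  — expand S → F c
step 2: stack=$ c F  input=b c c b c $  — expand F → b S b
step 3: stack=$ c b S b  input=b c c b c $  — match b
step 4: stack=$ c b S  input=c c b c $  — expand S → F c
step 5: stack=$ c b c F  input=c c b c $  — expand F → c K
step 6: stack=$ c b c K c  input=c c b c $  — match c
step 7: stack=$ c b c K  input=c b c $  — expand K → ε
step 8: stack=$ c b c  input=c b c $  — match c
step 9: stack=$ c b  input=b c $  — match b
step 10: stack=$ c  input=c $  — match c
Accept reached after 10 steps.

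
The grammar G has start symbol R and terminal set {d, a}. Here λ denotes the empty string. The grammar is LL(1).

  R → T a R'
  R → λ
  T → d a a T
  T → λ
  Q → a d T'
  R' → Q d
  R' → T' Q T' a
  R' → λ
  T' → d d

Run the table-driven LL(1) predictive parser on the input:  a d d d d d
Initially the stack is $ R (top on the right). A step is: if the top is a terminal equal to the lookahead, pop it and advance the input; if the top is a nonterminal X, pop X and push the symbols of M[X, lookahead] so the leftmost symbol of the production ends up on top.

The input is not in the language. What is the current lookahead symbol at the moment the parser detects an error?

     Stack         Input          Action
  1  $ R           a d d d d d $  expand R → T a R'
  2  $ R' a T      a d d d d d $  expand T → λ
  3  $ R' a        a d d d d d $  match a
  4  $ R'          d d d d d $    expand R' → T' Q T' a
  5  $ a T' Q T'   d d d d d $    expand T' → d d
  6  $ a T' Q d d  d d d d d $    match d
  7  $ a T' Q d    d d d d $      match d
  8  $ a T' Q      d d d $        error: M[Q, d] is empty

d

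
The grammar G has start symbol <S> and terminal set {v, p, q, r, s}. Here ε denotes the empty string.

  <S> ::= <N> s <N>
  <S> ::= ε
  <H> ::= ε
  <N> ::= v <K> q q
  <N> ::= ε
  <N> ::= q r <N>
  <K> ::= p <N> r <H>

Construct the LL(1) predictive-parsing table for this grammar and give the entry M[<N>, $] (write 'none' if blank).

FIRST(<H>): from <H>::=ε we get {ε}. So FIRST(<H>) = {ε}.
FIRST(<N>): from <N>::=v <K> q q we get {v}; from <N>::=ε we get {ε}; from <N>::=q r <N> we get {q}. So FIRST(<N>) = {ε, q, v}.
FIRST(<K>): from <K>::=p <N> r <H> we get {p}. So FIRST(<K>) = {p}.
FIRST(<S>): from <S>::=<N> s <N> we get {q, s, v}; from <S>::=ε we get {ε}. So FIRST(<S>) = {ε, q, s, v}.
FOLLOW(<S>) includes $ since <S> is the start symbol.
FOLLOW(<S>): <S> appears on no right-hand side. Thus FOLLOW(<S>) = {$}.
FOLLOW(<N>): in <S>::=<N> s <N> (occurrence 1), <N> is followed by s <N> with FIRST {s}; in <S>::=<N> s <N> (occurrence 2), the suffix after <N> is empty, so FOLLOW(<N>) ⊇ FOLLOW(<S>) = {$}; in <N>::=q r <N>, the suffix after <N> is empty (adds nothing new); in <K>::=p <N> r <H>, <N> is followed by r <H> with FIRST {r}. Thus FOLLOW(<N>) = {$, r, s}.
For <N> ::= v <K> q q: FIRST(v <K> q q) = {v}, so it goes in M[<N>, t] for t ∈ {v}.
For <N> ::= ε: FIRST(ε) = {ε}, so it goes in M[<N>, t] for t ∈ {}; since ε ∈ FIRST, also for every t ∈ FOLLOW(<N>) = {$, r, s}.
For <N> ::= q r <N>: FIRST(q r <N>) = {q}, so it goes in M[<N>, t] for t ∈ {q}.

<N> ::= ε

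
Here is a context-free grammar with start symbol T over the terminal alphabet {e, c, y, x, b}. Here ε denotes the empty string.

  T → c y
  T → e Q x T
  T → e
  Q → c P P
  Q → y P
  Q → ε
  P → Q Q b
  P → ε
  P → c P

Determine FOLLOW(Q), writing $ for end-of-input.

FIRST(T) = {c, e}
FIRST(Q) = {ε, c, y}
FIRST(P) = {ε, b, c, y}  (via Q Q b)
FOLLOW(T) includes $ since T is the start symbol.
FOLLOW(T): in T→e Q x T, the suffix after T is empty (adds nothing new). Thus FOLLOW(T) = {$}.
FOLLOW(Q): in T→e Q x T, Q is followed by x T with FIRST {x}; in P→Q Q b (occurrence 1), Q is followed by Q b with FIRST {b, c, y}; in P→Q Q b (occurrence 2), Q is followed by b with FIRST {b}. Thus FOLLOW(Q) = {b, c, x, y}.
FOLLOW(P): in Q→c P P (occurrence 1), P is followed by P with FIRST {ε, b, c, y}; in Q→c P P (occurrence 1), the suffix after P is nullable, so FOLLOW(P) ⊇ FOLLOW(Q) = {b, c, x, y}; in Q→c P P (occurrence 2), the suffix after P is empty, so FOLLOW(P) ⊇ FOLLOW(Q) = {b, c, x, y}; in Q→y P, the suffix after P is empty, so FOLLOW(P) ⊇ FOLLOW(Q) = {b, c, x, y}; in P→c P, the suffix after P is empty (adds nothing new). Thus FOLLOW(P) = {b, c, x, y}.

{b, c, x, y}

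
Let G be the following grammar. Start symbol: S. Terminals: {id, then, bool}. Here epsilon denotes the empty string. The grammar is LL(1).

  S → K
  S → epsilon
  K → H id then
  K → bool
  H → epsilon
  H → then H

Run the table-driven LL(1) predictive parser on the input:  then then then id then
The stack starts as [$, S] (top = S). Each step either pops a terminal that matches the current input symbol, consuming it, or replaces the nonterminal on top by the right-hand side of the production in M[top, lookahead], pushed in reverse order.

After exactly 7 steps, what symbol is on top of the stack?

then

step 1: stack=$ S  input=then then then id then $  — expand S → K
step 2: stack=$ K  input=then then then id then $  — expand K → H id then
step 3: stack=$ then id H  input=then then then id then $  — expand H → then H
step 4: stack=$ then id H then  input=then then then id then $  — match then
step 5: stack=$ then id H  input=then then id then $  — expand H → then H
step 6: stack=$ then id H then  input=then then id then $  — match then
step 7: stack=$ then id H  input=then id then $  — expand H → then H
Stack after step 7: $ then id H then (top = then).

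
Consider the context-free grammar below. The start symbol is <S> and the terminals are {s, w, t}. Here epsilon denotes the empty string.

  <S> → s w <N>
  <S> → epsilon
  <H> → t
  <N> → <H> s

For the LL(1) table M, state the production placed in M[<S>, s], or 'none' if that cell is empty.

<S> → s w <N>

FIRST(<S>): from <S>→s w <N> we get {s}; from <S>→epsilon we get {epsilon}. So FIRST(<S>) = {epsilon, s}.
FIRST(<H>): from <H>→t we get {t}. So FIRST(<H>) = {t}.
FIRST(<N>): from <N>→<H> s we get {t}. So FIRST(<N>) = {t}.
FOLLOW(<S>) includes $ since <S> is the start symbol.
FOLLOW(<S>): <S> appears on no right-hand side. Thus FOLLOW(<S>) = {$}.
For <S> → s w <N>: FIRST(s w <N>) = {s}, so it goes in M[<S>, t] for t ∈ {s}.
For <S> → epsilon: FIRST(epsilon) = {epsilon}, so it goes in M[<S>, t] for t ∈ {}; since epsilon ∈ FIRST, also for every t ∈ FOLLOW(<S>) = {$}.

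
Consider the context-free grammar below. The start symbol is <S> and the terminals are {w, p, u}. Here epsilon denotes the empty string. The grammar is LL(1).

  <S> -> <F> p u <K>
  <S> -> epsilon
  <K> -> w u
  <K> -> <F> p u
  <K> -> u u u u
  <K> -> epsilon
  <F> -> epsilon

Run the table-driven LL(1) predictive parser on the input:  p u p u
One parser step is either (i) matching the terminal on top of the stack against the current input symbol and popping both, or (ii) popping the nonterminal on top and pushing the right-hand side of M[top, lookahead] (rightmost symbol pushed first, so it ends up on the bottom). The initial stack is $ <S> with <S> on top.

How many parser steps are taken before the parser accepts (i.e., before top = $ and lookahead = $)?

step 1: stack=$ <S>  input=p u p u $  — expand <S> -> <F> p u <K>
step 2: stack=$ <K> u p <F>  input=p u p u $  — expand <F> -> epsilon
step 3: stack=$ <K> u p  input=p u p u $  — match p
step 4: stack=$ <K> u  input=u p u $  — match u
step 5: stack=$ <K>  input=p u $  — expand <K> -> <F> p u
step 6: stack=$ u p <F>  input=p u $  — expand <F> -> epsilon
step 7: stack=$ u p  input=p u $  — match p
step 8: stack=$ u  input=u $  — match u
Accept reached after 8 steps.

8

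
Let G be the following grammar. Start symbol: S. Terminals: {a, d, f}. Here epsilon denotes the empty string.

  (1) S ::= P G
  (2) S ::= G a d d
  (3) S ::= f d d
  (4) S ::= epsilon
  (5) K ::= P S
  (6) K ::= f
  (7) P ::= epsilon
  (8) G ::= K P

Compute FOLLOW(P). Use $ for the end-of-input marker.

FIRST(P) = {epsilon}
FIRST(S) = {epsilon, a, f}  (via P G, G a d d)
FIRST(K) = {epsilon, a, f}  (via P S)
FIRST(G) = {epsilon, a, f}  (via K P)
FOLLOW(S) includes $ since S is the start symbol.
FOLLOW(S): in K::=P S, the suffix after S is empty, so FOLLOW(S) ⊇ FOLLOW(K) = {$, a}. Thus FOLLOW(S) = {$, a}.
FOLLOW(G): in S::=P G, the suffix after G is empty, so FOLLOW(G) ⊇ FOLLOW(S) = {$, a}; in S::=G a d d, G is followed by a d d with FIRST {a}. Thus FOLLOW(G) = {$, a}.
FOLLOW(K): in G::=K P, K is followed by P with FIRST {epsilon}; in G::=K P, the suffix after K is nullable, so FOLLOW(K) ⊇ FOLLOW(G) = {$, a}. Thus FOLLOW(K) = {$, a}.
FOLLOW(P): in S::=P G, P is followed by G with FIRST {epsilon, a, f}; in S::=P G, the suffix after P is nullable, so FOLLOW(P) ⊇ FOLLOW(S) = {$, a}; in K::=P S, P is followed by S with FIRST {epsilon, a, f}; in K::=P S, the suffix after P is nullable, so FOLLOW(P) ⊇ FOLLOW(K) = {$, a}; in G::=K P, the suffix after P is empty, so FOLLOW(P) ⊇ FOLLOW(G) = {$, a}. Thus FOLLOW(P) = {$, a, f}.

{$, a, f}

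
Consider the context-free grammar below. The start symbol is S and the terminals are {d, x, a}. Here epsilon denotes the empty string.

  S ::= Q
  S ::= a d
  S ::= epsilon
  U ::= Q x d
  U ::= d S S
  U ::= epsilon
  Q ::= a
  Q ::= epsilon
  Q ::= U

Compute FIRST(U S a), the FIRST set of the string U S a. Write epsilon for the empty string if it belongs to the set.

{a, d, x}

FIRST(S) = {epsilon, a, d, x}  (via Q)
FIRST(U) = {epsilon, a, d, x}  (via Q x d)
FIRST(Q) = {epsilon, a, d, x}  (via U)
FIRST(U S a): take FIRST of each symbol in turn, carrying on past any symbol whose FIRST contains epsilon; result {a, d, x}.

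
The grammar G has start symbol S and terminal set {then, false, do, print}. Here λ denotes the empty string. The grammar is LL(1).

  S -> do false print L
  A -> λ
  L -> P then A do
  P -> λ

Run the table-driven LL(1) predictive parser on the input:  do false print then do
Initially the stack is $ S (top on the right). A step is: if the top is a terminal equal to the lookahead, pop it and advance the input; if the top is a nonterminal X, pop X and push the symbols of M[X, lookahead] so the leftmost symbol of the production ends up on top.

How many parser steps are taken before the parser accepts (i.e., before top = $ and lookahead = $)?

9

step 1: stack=$ S  input=do false print then do $  — expand S -> do false print L
step 2: stack=$ L print false do  input=do false print then do $  — match do
step 3: stack=$ L print false  input=false print then do $  — match false
step 4: stack=$ L print  input=print then do $  — match print
step 5: stack=$ L  input=then do $  — expand L -> P then A do
step 6: stack=$ do A then P  input=then do $  — expand P -> λ
step 7: stack=$ do A then  input=then do $  — match then
step 8: stack=$ do A  input=do $  — expand A -> λ
step 9: stack=$ do  input=do $  — match do
Accept reached after 9 steps.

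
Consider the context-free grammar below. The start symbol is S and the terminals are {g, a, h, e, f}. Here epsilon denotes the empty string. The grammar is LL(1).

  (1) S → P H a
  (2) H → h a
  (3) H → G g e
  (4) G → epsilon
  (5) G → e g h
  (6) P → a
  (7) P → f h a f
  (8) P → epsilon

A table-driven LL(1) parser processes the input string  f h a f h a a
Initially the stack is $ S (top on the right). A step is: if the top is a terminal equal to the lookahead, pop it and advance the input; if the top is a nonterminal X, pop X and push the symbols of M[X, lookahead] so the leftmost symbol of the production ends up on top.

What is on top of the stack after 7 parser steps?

h

     Stack          Input            Action
  1  $ S            f h a f h a a $  expand S → P H a
  2  $ a H P        f h a f h a a $  expand P → f h a f
  3  $ a H f a h f  f h a f h a a $  match f
  4  $ a H f a h    h a f h a a $    match h
  5  $ a H f a      a f h a a $      match a
  6  $ a H f        f h a a $        match f
  7  $ a H          h a a $          expand H → h a
Stack after step 7: $ a a h (top = h).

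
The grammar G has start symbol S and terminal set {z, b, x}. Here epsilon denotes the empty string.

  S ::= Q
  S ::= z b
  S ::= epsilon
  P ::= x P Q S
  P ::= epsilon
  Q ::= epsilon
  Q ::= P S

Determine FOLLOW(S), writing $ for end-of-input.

{$, x, z}

FIRST(P) = {epsilon, x}
FIRST(S) = {epsilon, x, z}  (via Q)
FIRST(Q) = {epsilon, x, z}  (via P S)
FOLLOW(S) includes $ since S is the start symbol.
FOLLOW(S): in P::=x P Q S, the suffix after S is empty, so FOLLOW(S) ⊇ FOLLOW(P) = {$, x, z}; in Q::=P S, the suffix after S is empty, so FOLLOW(S) ⊇ FOLLOW(Q) = {$, x, z}. Thus FOLLOW(S) = {$, x, z}.
FOLLOW(P): in P::=x P Q S, P is followed by Q S with FIRST {epsilon, x, z}; in P::=x P Q S, the suffix after P is nullable (adds nothing new); in Q::=P S, P is followed by S with FIRST {epsilon, x, z}; in Q::=P S, the suffix after P is nullable, so FOLLOW(P) ⊇ FOLLOW(Q) = {$, x, z}. Thus FOLLOW(P) = {$, x, z}.
FOLLOW(Q): in S::=Q, the suffix after Q is empty, so FOLLOW(Q) ⊇ FOLLOW(S) = {$, x, z}; in P::=x P Q S, Q is followed by S with FIRST {epsilon, x, z}; in P::=x P Q S, the suffix after Q is nullable, so FOLLOW(Q) ⊇ FOLLOW(P) = {$, x, z}. Thus FOLLOW(Q) = {$, x, z}.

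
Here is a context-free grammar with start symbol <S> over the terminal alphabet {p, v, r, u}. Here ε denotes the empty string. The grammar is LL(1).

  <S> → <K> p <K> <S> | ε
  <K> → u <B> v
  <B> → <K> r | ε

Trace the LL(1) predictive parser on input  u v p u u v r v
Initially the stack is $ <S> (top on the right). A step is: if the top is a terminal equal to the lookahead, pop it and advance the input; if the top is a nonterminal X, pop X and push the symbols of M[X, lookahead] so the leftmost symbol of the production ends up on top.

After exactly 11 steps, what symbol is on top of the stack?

<B>

      Stack                Input              Action
   1  $ <S>                u v p u u v r v $  expand <S> → <K> p <K> <S>
   2  $ <S> <K> p <K>      u v p u u v r v $  expand <K> → u <B> v
   3  $ <S> <K> p v <B> u  u v p u u v r v $  match u
   4  $ <S> <K> p v <B>    v p u u v r v $    expand <B> → ε
   5  $ <S> <K> p v        v p u u v r v $    match v
   6  $ <S> <K> p          p u u v r v $      match p
   7  $ <S> <K>            u u v r v $        expand <K> → u <B> v
   8  $ <S> v <B> u        u u v r v $        match u
   9  $ <S> v <B>          u v r v $          expand <B> → <K> r
  10  $ <S> v r <K>        u v r v $          expand <K> → u <B> v
  11  $ <S> v r v <B> u    u v r v $          match u
Stack after step 11: $ <S> v r v <B> (top = <B>).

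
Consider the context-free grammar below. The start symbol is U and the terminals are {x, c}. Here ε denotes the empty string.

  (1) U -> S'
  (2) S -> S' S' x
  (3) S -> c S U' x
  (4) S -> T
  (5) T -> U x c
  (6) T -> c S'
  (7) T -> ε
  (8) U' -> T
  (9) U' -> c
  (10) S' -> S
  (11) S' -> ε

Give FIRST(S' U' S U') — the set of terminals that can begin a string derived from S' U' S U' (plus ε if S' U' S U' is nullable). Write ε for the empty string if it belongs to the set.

{ε, c, x}

FIRST(U) = {ε, c, x}  (via S')
FIRST(T) = {ε, c, x}  (via U x c)
FIRST(U') = {ε, c, x}  (via T)
FIRST(S) = {ε, c, x}  (via S' S' x, T)
FIRST(S') = {ε, c, x}  (via S)
FIRST(S' U' S U'): take FIRST of each symbol in turn, carrying on past any symbol whose FIRST contains ε; result {ε, c, x}.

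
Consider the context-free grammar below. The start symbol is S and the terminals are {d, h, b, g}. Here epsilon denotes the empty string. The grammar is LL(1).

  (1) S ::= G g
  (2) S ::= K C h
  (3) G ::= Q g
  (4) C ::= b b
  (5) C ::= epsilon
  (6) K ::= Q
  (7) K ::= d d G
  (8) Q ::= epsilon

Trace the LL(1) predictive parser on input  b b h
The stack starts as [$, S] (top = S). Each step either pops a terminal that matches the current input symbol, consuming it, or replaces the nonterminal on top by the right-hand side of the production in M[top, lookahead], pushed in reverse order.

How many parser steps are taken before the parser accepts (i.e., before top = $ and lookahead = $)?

7

step 1: stack=$ S  input=b b h $  — expand S ::= K C h
step 2: stack=$ h C K  input=b b h $  — expand K ::= Q
step 3: stack=$ h C Q  input=b b h $  — expand Q ::= epsilon
step 4: stack=$ h C  input=b b h $  — expand C ::= b b
step 5: stack=$ h b b  input=b b h $  — match b
step 6: stack=$ h b  input=b h $  — match b
step 7: stack=$ h  input=h $  — match h
Accept reached after 7 steps.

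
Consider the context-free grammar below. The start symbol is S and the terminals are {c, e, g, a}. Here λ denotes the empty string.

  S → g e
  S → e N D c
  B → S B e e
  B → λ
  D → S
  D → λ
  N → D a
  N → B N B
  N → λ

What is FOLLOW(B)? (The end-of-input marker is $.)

FIRST(S) = {e, g}
FIRST(B) = {λ, e, g}  (via S B e e)
FIRST(D) = {λ, e, g}  (via S)
FIRST(N) = {λ, a, e, g}  (via D a, B N B)
FOLLOW(S) includes $ since S is the start symbol.
FOLLOW(D): in S→e N D c, D is followed by c with FIRST {c}; in N→D a, D is followed by a with FIRST {a}. Thus FOLLOW(D) = {a, c}.
FOLLOW(S): in B→S B e e, S is followed by B e e with FIRST {e, g}; in D→S, the suffix after S is empty, so FOLLOW(S) ⊇ FOLLOW(D) = {a, c}. Thus FOLLOW(S) = {$, a, c, e, g}.
FOLLOW(N): in S→e N D c, N is followed by D c with FIRST {c, e, g}; in N→B N B, N is followed by B with FIRST {λ, e, g}; in N→B N B, the suffix after N is nullable (adds nothing new). Thus FOLLOW(N) = {c, e, g}.
FOLLOW(B): in B→S B e e, B is followed by e e with FIRST {e}; in N→B N B (occurrence 1), B is followed by N B with FIRST {λ, a, e, g}; in N→B N B (occurrence 1), the suffix after B is nullable, so FOLLOW(B) ⊇ FOLLOW(N) = {c, e, g}; in N→B N B (occurrence 2), the suffix after B is empty, so FOLLOW(B) ⊇ FOLLOW(N) = {c, e, g}. Thus FOLLOW(B) = {a, c, e, g}.

{a, c, e, g}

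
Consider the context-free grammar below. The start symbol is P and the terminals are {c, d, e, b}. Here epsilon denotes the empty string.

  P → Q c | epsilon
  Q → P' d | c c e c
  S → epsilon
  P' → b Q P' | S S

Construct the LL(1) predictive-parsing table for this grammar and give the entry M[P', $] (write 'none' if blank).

FIRST(S): from S→epsilon we get {epsilon}. So FIRST(S) = {epsilon}.
FIRST(P'): from P'→b Q P' we get {b}; from P'→S S we get {epsilon}. So FIRST(P') = {epsilon, b}.
FIRST(Q): from Q→P' d we get {b, d}; from Q→c c e c we get {c}. So FIRST(Q) = {b, c, d}.
FIRST(P): from P→Q c we get {b, c, d}; from P→epsilon we get {epsilon}. So FIRST(P) = {epsilon, b, c, d}.
FOLLOW(P) includes $ since P is the start symbol.
FOLLOW(P'): in Q→P' d, P' is followed by d with FIRST {d}; in P'→b Q P', the suffix after P' is empty (adds nothing new). Thus FOLLOW(P') = {d}.
For P' → b Q P': FIRST(b Q P') = {b}, so it goes in M[P', t] for t ∈ {b}.
For P' → S S: FIRST(S S) = {epsilon}, so it goes in M[P', t] for t ∈ {}; since epsilon ∈ FIRST, also for every t ∈ FOLLOW(P') = {d}.
None of these place a production in M[P', $].

none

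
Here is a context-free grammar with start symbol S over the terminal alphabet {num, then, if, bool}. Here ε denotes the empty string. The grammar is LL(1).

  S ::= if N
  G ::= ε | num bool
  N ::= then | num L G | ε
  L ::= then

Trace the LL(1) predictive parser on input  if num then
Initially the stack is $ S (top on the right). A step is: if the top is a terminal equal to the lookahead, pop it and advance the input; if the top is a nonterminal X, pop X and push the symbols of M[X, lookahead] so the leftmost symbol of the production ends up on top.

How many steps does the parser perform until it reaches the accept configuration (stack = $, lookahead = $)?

7

     Stack      Input          Action
  1  $ S        if num then $  expand S ::= if N
  2  $ N if     if num then $  match if
  3  $ N        num then $     expand N ::= num L G
  4  $ G L num  num then $     match num
  5  $ G L      then $         expand L ::= then
  6  $ G then   then $         match then
  7  $ G        $              expand G ::= ε
Accept reached after 7 steps.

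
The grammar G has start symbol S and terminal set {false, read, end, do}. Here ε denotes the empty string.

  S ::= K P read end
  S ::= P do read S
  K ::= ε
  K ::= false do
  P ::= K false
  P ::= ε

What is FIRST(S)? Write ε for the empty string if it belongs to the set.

FIRST(K): from K::=ε we get {ε}; from K::=false do we get {false}. So FIRST(K) = {ε, false}.
FIRST(P): from P::=K false we get {false}; from P::=ε we get {ε}. So FIRST(P) = {ε, false}.
FIRST(S): from S::=K P read end we get {false, read}; from S::=P do read S we get {do, false}. So FIRST(S) = {do, false, read}.

{do, false, read}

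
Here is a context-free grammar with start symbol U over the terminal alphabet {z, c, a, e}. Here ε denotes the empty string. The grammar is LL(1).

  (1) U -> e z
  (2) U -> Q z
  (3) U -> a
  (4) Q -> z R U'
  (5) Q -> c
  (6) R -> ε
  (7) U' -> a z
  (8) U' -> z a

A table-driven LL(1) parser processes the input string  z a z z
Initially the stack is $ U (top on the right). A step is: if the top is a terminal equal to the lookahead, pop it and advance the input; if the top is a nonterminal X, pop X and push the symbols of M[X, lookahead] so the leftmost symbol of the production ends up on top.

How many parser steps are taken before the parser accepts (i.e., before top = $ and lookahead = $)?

8

     Stack       Input      Action
  1  $ U         z a z z $  expand U -> Q z
  2  $ z Q       z a z z $  expand Q -> z R U'
  3  $ z U' R z  z a z z $  match z
  4  $ z U' R    a z z $    expand R -> ε
  5  $ z U'      a z z $    expand U' -> a z
  6  $ z z a     a z z $    match a
  7  $ z z       z z $      match z
  8  $ z         z $        match z
Accept reached after 8 steps.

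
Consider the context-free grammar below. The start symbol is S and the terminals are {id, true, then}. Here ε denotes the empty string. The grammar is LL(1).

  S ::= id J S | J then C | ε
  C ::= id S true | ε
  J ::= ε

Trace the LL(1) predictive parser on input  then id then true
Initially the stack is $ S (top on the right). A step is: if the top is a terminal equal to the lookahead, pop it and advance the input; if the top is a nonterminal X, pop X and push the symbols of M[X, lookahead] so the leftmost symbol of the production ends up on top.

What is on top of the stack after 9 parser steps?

true

     Stack            Input                Action
  1  $ S              then id then true $  expand S ::= J then C
  2  $ C then J       then id then true $  expand J ::= ε
  3  $ C then         then id then true $  match then
  4  $ C              id then true $       expand C ::= id S true
  5  $ true S id      id then true $       match id
  6  $ true S         then true $          expand S ::= J then C
  7  $ true C then J  then true $          expand J ::= ε
  8  $ true C then    then true $          match then
  9  $ true C         true $               expand C ::= ε
Stack after step 9: $ true (top = true).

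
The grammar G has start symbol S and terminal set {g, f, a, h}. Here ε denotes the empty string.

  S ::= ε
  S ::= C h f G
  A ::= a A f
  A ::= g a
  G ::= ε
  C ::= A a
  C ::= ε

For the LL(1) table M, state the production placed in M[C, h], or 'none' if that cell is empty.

C ::= ε

FIRST(A) = {a, g}
FIRST(G) = {ε}
FIRST(C) = {ε, a, g}  (via A a)
FIRST(S) = {ε, a, g, h}  (via C h f G)
FOLLOW(S) includes $ since S is the start symbol.
FOLLOW(C): in S::=C h f G, C is followed by h f G with FIRST {h}. Thus FOLLOW(C) = {h}.
For C ::= A a: FIRST(A a) = {a, g}, so it goes in M[C, t] for t ∈ {a, g}.
For C ::= ε: FIRST(ε) = {ε}, so it goes in M[C, t] for t ∈ {}; since ε ∈ FIRST, also for every t ∈ FOLLOW(C) = {h}.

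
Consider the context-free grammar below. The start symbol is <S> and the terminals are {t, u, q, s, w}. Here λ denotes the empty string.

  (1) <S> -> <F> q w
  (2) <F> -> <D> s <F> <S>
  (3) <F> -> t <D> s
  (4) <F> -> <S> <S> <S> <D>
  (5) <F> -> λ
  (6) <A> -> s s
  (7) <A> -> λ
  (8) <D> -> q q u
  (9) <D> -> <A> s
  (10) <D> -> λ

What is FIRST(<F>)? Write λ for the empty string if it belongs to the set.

{λ, q, s, t}

FIRST(<A>): from <A>->s s we get {s}; from <A>->λ we get {λ}. So FIRST(<A>) = {λ, s}.
FIRST(<D>): from <D>->q q u we get {q}; from <D>-><A> s we get {s}; from <D>->λ we get {λ}. So FIRST(<D>) = {λ, q, s}.
FIRST(<S>): from <S>-><F> q w we get {q, s, t}. So FIRST(<S>) = {q, s, t}.
FIRST(<F>): from <F>-><D> s <F> <S> we get {q, s}; from <F>->t <D> s we get {t}; from <F>-><S> <S> <S> <D> we get {q, s, t}; from <F>->λ we get {λ}. So FIRST(<F>) = {λ, q, s, t}.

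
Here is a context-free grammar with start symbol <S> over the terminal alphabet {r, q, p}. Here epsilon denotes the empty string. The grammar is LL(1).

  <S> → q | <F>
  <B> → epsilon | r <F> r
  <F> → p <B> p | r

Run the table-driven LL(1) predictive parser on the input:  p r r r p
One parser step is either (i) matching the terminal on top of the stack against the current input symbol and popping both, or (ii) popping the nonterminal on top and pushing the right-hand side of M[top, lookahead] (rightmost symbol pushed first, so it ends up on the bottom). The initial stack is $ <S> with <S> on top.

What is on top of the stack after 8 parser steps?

step 1: stack=$ <S>  input=p r r r p $  — expand <S> → <F>
step 2: stack=$ <F>  input=p r r r p $  — expand <F> → p <B> p
step 3: stack=$ p <B> p  input=p r r r p $  — match p
step 4: stack=$ p <B>  input=r r r p $  — expand <B> → r <F> r
step 5: stack=$ p r <F> r  input=r r r p $  — match r
step 6: stack=$ p r <F>  input=r r p $  — expand <F> → r
step 7: stack=$ p r r  input=r r p $  — match r
step 8: stack=$ p r  input=r p $  — match r
Stack after step 8: $ p (top = p).

p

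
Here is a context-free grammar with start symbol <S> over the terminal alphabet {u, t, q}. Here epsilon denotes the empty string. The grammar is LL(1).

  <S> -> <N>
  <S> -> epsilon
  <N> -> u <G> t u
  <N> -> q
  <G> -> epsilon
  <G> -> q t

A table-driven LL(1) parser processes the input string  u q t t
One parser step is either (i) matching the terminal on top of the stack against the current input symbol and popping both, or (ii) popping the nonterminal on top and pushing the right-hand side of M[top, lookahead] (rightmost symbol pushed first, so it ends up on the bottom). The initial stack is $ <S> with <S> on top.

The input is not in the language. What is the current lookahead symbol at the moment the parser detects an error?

$

     Stack        Input      Action
  1  $ <S>        u q t t $  expand <S> -> <N>
  2  $ <N>        u q t t $  expand <N> -> u <G> t u
  3  $ u t <G> u  u q t t $  match u
  4  $ u t <G>    q t t $    expand <G> -> q t
  5  $ u t t q    q t t $    match q
  6  $ u t t      t t $      match t
  7  $ u t        t $        match t
  8  $ u          $          error: top is terminal u but lookahead is $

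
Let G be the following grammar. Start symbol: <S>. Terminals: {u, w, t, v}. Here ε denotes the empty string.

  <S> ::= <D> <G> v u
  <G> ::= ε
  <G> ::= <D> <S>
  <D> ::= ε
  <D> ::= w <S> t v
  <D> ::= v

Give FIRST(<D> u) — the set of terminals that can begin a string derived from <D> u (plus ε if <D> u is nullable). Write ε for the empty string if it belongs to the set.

FIRST(<D>): from <D>::=ε we get {ε}; from <D>::=w <S> t v we get {w}; from <D>::=v we get {v}. So FIRST(<D>) = {ε, v, w}.
FIRST(<S>): from <S>::=<D> <G> v u we get {v, w}. So FIRST(<S>) = {v, w}.
FIRST(<G>): from <G>::=ε we get {ε}; from <G>::=<D> <S> we get {v, w}. So FIRST(<G>) = {ε, v, w}.
FIRST(<D> u): take FIRST of each symbol in turn, carrying on past any symbol whose FIRST contains ε; result {u, v, w}.

{u, v, w}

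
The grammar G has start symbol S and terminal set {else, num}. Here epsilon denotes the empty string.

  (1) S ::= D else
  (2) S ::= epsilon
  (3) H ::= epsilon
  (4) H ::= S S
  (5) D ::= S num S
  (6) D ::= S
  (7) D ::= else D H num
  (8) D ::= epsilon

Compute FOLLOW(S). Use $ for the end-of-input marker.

FIRST(S) = {epsilon, else, num}  (via D else)
FIRST(H) = {epsilon, else, num}  (via S S)
FIRST(D) = {epsilon, else, num}  (via S num S, S)
FOLLOW(S) includes $ since S is the start symbol.
FOLLOW(H): in D::=else D H num, H is followed by num with FIRST {num}. Thus FOLLOW(H) = {num}.
FOLLOW(D): in S::=D else, D is followed by else with FIRST {else}; in D::=else D H num, D is followed by H num with FIRST {else, num}. Thus FOLLOW(D) = {else, num}.
FOLLOW(S): in H::=S S (occurrence 1), S is followed by S with FIRST {epsilon, else, num}; in H::=S S (occurrence 1), the suffix after S is nullable, so FOLLOW(S) ⊇ FOLLOW(H) = {num}; in H::=S S (occurrence 2), the suffix after S is empty, so FOLLOW(S) ⊇ FOLLOW(H) = {num}; in D::=S num S (occurrence 1), S is followed by num S with FIRST {num}; in D::=S num S (occurrence 2), the suffix after S is empty, so FOLLOW(S) ⊇ FOLLOW(D) = {else, num}; in D::=S, the suffix after S is empty, so FOLLOW(S) ⊇ FOLLOW(D) = {else, num}. Thus FOLLOW(S) = {$, else, num}.

{$, else, num}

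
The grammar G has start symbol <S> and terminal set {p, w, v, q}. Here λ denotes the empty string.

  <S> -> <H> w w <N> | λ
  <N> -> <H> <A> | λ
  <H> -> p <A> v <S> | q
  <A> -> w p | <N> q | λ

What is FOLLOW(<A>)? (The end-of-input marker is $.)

{$, p, q, v, w}

FIRST(<H>): from <H>->p <A> v <S> we get {p}; from <H>->q we get {q}. So FIRST(<H>) = {p, q}.
FIRST(<S>): from <S>-><H> w w <N> we get {p, q}; from <S>->λ we get {λ}. So FIRST(<S>) = {λ, p, q}.
FIRST(<N>): from <N>-><H> <A> we get {p, q}; from <N>->λ we get {λ}. So FIRST(<N>) = {λ, p, q}.
FIRST(<A>): from <A>->w p we get {w}; from <A>-><N> q we get {p, q}; from <A>->λ we get {λ}. So FIRST(<A>) = {λ, p, q, w}.
FOLLOW(<S>) includes $ since <S> is the start symbol.
FOLLOW(<S>): in <H>->p <A> v <S>, the suffix after <S> is empty, so FOLLOW(<S>) ⊇ FOLLOW(<H>) = {$, p, q, w}. Thus FOLLOW(<S>) = {$, p, q, w}.
FOLLOW(<N>): in <S>-><H> w w <N>, the suffix after <N> is empty, so FOLLOW(<N>) ⊇ FOLLOW(<S>) = {$, p, q, w}; in <A>-><N> q, <N> is followed by q with FIRST {q}. Thus FOLLOW(<N>) = {$, p, q, w}.
FOLLOW(<H>): in <S>-><H> w w <N>, <H> is followed by w w <N> with FIRST {w}; in <N>-><H> <A>, <H> is followed by <A> with FIRST {λ, p, q, w}; in <N>-><H> <A>, the suffix after <H> is nullable, so FOLLOW(<H>) ⊇ FOLLOW(<N>) = {$, p, q, w}. Thus FOLLOW(<H>) = {$, p, q, w}.
FOLLOW(<A>): in <N>-><H> <A>, the suffix after <A> is empty, so FOLLOW(<A>) ⊇ FOLLOW(<N>) = {$, p, q, w}; in <H>->p <A> v <S>, <A> is followed by v <S> with FIRST {v}. Thus FOLLOW(<A>) = {$, p, q, v, w}.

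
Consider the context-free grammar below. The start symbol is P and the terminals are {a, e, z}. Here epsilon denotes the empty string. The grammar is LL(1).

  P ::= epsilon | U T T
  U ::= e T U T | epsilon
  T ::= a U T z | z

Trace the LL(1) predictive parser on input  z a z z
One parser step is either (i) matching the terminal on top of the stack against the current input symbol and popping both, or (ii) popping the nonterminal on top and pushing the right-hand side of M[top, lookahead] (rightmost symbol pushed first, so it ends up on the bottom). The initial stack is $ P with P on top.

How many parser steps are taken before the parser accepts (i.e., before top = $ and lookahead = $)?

10

      Stack      Input      Action
   1  $ P        z a z z $  expand P ::= U T T
   2  $ T T U    z a z z $  expand U ::= epsilon
   3  $ T T      z a z z $  expand T ::= z
   4  $ T z      z a z z $  match z
   5  $ T        a z z $    expand T ::= a U T z
   6  $ z T U a  a z z $    match a
   7  $ z T U    z z $      expand U ::= epsilon
   8  $ z T      z z $      expand T ::= z
   9  $ z z      z z $      match z
  10  $ z        z $        match z
Accept reached after 10 steps.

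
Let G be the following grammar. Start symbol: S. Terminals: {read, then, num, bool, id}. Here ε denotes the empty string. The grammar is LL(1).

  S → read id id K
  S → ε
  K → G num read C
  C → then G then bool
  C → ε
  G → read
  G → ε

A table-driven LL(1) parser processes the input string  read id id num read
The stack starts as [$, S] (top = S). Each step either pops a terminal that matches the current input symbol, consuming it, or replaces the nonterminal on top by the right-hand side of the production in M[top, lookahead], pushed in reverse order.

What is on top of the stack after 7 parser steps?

step 1: stack=$ S  input=read id id num read $  — expand S → read id id K
step 2: stack=$ K id id read  input=read id id num read $  — match read
step 3: stack=$ K id id  input=id id num read $  — match id
step 4: stack=$ K id  input=id num read $  — match id
step 5: stack=$ K  input=num read $  — expand K → G num read C
step 6: stack=$ C read num G  input=num read $  — expand G → ε
step 7: stack=$ C read num  input=num read $  — match num
Stack after step 7: $ C read (top = read).

read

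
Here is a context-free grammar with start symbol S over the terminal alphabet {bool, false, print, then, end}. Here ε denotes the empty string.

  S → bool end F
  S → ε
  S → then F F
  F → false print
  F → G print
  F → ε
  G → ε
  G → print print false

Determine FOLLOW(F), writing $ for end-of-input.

{$, false, print}

FIRST(S): from S→bool end F we get {bool}; from S→ε we get {ε}; from S→then F F we get {then}. So FIRST(S) = {ε, bool, then}.
FIRST(G): from G→ε we get {ε}; from G→print print false we get {print}. So FIRST(G) = {ε, print}.
FIRST(F): from F→false print we get {false}; from F→G print we get {print}; from F→ε we get {ε}. So FIRST(F) = {ε, false, print}.
FOLLOW(S) includes $ since S is the start symbol.
FOLLOW(S): S appears on no right-hand side. Thus FOLLOW(S) = {$}.
FOLLOW(F): in S→bool end F, the suffix after F is empty, so FOLLOW(F) ⊇ FOLLOW(S) = {$}; in S→then F F (occurrence 1), F is followed by F with FIRST {ε, false, print}; in S→then F F (occurrence 1), the suffix after F is nullable, so FOLLOW(F) ⊇ FOLLOW(S) = {$}; in S→then F F (occurrence 2), the suffix after F is empty, so FOLLOW(F) ⊇ FOLLOW(S) = {$}. Thus FOLLOW(F) = {$, false, print}.
FOLLOW(G): in F→G print, G is followed by print with FIRST {print}. Thus FOLLOW(G) = {print}.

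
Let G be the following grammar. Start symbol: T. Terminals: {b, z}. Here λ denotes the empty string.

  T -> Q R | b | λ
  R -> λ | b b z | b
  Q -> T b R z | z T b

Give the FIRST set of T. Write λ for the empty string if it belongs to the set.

FIRST(R): from R->λ we get {λ}; from R->b b z we get {b}; from R->b we get {b}. So FIRST(R) = {λ, b}.
FIRST(T): from T->Q R we get {b, z}; from T->b we get {b}; from T->λ we get {λ}. So FIRST(T) = {λ, b, z}.
FIRST(Q): from Q->T b R z we get {b, z}; from Q->z T b we get {z}. So FIRST(Q) = {b, z}.

{λ, b, z}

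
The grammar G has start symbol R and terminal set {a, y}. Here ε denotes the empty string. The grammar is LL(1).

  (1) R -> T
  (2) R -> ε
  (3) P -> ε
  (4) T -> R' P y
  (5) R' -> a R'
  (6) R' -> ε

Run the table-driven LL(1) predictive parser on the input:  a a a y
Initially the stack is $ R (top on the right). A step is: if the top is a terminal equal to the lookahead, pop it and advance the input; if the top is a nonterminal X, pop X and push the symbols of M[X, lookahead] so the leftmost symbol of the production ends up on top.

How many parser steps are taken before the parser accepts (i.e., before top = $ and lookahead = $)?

11

      Stack       Input      Action
   1  $ R         a a a y $  expand R -> T
   2  $ T         a a a y $  expand T -> R' P y
   3  $ y P R'    a a a y $  expand R' -> a R'
   4  $ y P R' a  a a a y $  match a
   5  $ y P R'    a a y $    expand R' -> a R'
   6  $ y P R' a  a a y $    match a
   7  $ y P R'    a y $      expand R' -> a R'
   8  $ y P R' a  a y $      match a
   9  $ y P R'    y $        expand R' -> ε
  10  $ y P       y $        expand P -> ε
  11  $ y         y $        match y
Accept reached after 11 steps.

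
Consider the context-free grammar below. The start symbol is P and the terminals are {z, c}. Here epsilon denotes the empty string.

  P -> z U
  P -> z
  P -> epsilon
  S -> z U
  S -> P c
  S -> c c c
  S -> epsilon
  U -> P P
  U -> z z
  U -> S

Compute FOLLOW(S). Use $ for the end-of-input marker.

{$, c, z}

FIRST(P) = {epsilon, z}
FIRST(S) = {epsilon, c, z}  (via P c)
FIRST(U) = {epsilon, c, z}  (via P P, S)
FOLLOW(P) includes $ since P is the start symbol.
FOLLOW(P): in S->P c, P is followed by c with FIRST {c}; in U->P P (occurrence 1), P is followed by P with FIRST {epsilon, z}; in U->P P (occurrence 1), the suffix after P is nullable, so FOLLOW(P) ⊇ FOLLOW(U) = {$, c, z}; in U->P P (occurrence 2), the suffix after P is empty, so FOLLOW(P) ⊇ FOLLOW(U) = {$, c, z}. Thus FOLLOW(P) = {$, c, z}.
FOLLOW(S): in U->S, the suffix after S is empty, so FOLLOW(S) ⊇ FOLLOW(U) = {$, c, z}. Thus FOLLOW(S) = {$, c, z}.
FOLLOW(U): in P->z U, the suffix after U is empty, so FOLLOW(U) ⊇ FOLLOW(P) = {$, c, z}; in S->z U, the suffix after U is empty, so FOLLOW(U) ⊇ FOLLOW(S) = {$, c, z}. Thus FOLLOW(U) = {$, c, z}.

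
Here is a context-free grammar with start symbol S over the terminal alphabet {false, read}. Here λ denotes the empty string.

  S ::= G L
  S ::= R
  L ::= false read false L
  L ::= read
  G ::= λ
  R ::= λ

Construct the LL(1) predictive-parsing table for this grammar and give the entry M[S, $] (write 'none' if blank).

S ::= R

FIRST(L) = {false, read}
FIRST(G) = {λ}
FIRST(R) = {λ}
FIRST(S) = {λ, false, read}  (via G L, R)
FOLLOW(S) includes $ since S is the start symbol.
FOLLOW(S): S appears on no right-hand side. Thus FOLLOW(S) = {$}.
For S ::= G L: FIRST(G L) = {false, read}, so it goes in M[S, t] for t ∈ {false, read}.
For S ::= R: FIRST(R) = {λ}, so it goes in M[S, t] for t ∈ {}; since λ ∈ FIRST, also for every t ∈ FOLLOW(S) = {$}.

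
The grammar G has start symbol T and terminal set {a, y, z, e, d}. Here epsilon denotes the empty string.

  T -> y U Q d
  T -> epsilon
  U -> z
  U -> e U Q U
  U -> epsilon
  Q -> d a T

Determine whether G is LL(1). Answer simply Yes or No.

Yes

FIRST(T) = {epsilon, y}
FIRST(U) = {epsilon, e, z}
FIRST(Q) = {d}
FOLLOW(T) = {$, d, e, z}
FOLLOW(U) = {d}
FOLLOW(Q) = {d, e, z}
Each cell of M receives at most one production.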